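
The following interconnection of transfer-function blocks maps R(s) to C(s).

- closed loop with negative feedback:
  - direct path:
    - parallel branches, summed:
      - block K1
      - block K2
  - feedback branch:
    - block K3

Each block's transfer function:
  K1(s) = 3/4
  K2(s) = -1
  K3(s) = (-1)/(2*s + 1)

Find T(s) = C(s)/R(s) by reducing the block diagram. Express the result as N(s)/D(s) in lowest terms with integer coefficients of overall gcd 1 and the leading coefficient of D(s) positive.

Answer: (-2*s - 1)/(8*s + 5)

Working:
(1) add K1, K2 (parallel) -> (-1)/4
(2) close the feedback loop around (K1+K2), K3, giving the overall T(s)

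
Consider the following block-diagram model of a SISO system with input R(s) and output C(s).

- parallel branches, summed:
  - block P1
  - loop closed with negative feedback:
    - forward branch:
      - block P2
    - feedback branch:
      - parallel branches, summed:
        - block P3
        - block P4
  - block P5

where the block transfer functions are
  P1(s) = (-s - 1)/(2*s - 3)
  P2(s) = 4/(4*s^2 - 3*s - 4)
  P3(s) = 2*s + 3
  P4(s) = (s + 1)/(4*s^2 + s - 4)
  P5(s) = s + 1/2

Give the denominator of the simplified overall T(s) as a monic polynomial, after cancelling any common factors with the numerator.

Reducing step by step:

1. reduce the parallel group P3, P4 = (8*s^3 + 14*s^2 - 4*s - 11)/(4*s^2 + s - 4)
2. close the feedback loop around P2, (P3+P4) = (16*s^2 + 4*s - 16)/(16*s^4 + 24*s^3 + 21*s^2 - 8*s - 28)
3. add P1, [P2/(1+P2*(P3+P4))], P5 (parallel) = (64*s^6 - 140*s^4 - 214*s^3 - 249*s^2 + 120*s + 236)/(64*s^5 - 60*s^3 - 158*s^2 - 64*s + 168)
T(s) is the step-3 result (common factors already cancelled). Leading coefficient of the denominator: 64. Divide through by 64 for the monic polynomial.

Answer: s^5 - 15*s^3/16 - 79*s^2/32 - s + 21/8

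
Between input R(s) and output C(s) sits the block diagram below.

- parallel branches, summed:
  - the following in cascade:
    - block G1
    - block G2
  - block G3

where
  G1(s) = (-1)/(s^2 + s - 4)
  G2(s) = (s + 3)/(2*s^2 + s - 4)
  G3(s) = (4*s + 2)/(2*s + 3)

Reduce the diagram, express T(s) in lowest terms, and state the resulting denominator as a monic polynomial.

Reducing step by step:

Step 1. reduce the series chain G1, G2 -> (-s - 3)/(2*s^4 + 3*s^3 - 11*s^2 - 8*s + 16)
Step 2. add (G1*G2), G3 (parallel) -> (8*s^5 + 16*s^4 - 38*s^3 - 56*s^2 + 39*s + 23)/(4*s^5 + 12*s^4 - 13*s^3 - 49*s^2 + 8*s + 48)
Step 2 gives the fully reduced T(s), with no common factor left to cancel. The denominator's leading coefficient is 4, so divide each of its coefficients by 4 to get the monic form.

Answer: s^5 + 3*s^4 - 13*s^3/4 - 49*s^2/4 + 2*s + 12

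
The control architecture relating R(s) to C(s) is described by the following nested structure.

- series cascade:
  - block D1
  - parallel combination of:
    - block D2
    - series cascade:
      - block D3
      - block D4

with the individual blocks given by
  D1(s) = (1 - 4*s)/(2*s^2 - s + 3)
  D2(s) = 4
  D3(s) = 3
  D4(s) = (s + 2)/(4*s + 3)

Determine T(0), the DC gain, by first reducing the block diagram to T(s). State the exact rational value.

Answer: 2

Working:
Step 1. cascade D3, D4, giving (3*s + 6)/(4*s + 3)
Step 2. add D2, (D3*D4) (parallel), giving (19*s + 18)/(4*s + 3)
Step 3. multiply D1, (D2+(D3*D4)) (series), giving (-76*s^2 - 53*s + 18)/(8*s^3 + 2*s^2 + 9*s + 9)
That last expression is T(s); at s = 0 only the constant terms survive, so T(0) = 18/9 = 2.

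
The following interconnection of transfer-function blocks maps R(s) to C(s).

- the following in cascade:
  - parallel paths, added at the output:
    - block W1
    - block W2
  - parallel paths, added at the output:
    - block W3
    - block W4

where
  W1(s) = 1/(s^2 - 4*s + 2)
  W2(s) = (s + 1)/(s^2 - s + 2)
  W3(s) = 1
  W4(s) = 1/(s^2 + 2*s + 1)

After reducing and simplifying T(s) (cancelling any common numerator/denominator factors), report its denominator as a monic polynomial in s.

Answer: s^6 - 3*s^5 - s^4 + s^3 - 8*s^2 - 2*s + 4

Working:
1. combine W1, W2 in parallel = (s^3 - 2*s^2 - 3*s + 4)/(s^4 - 5*s^3 + 8*s^2 - 10*s + 4)
2. add W3, W4 (parallel) = (s^2 + 2*s + 2)/(s^2 + 2*s + 1)
3. combine (W1+W2), (W3+W4) in series = (s^5 - 5*s^3 - 6*s^2 + 2*s + 8)/(s^6 - 3*s^5 - s^4 + s^3 - 8*s^2 - 2*s + 4)
Step 3 gives the fully reduced T(s), with no common factor left to cancel. The denominator is already monic (leading coefficient 1).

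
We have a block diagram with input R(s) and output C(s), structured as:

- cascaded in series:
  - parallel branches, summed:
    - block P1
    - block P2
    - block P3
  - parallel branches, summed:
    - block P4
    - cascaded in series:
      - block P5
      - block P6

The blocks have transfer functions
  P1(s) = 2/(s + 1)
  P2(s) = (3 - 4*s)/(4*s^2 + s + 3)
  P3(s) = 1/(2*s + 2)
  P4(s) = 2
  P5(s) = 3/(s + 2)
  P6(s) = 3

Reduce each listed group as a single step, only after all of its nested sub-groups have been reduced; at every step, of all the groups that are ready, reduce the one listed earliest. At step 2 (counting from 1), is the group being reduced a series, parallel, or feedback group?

Answer: series

Working:
1. parallel reduction of P1, P2, P3
2. combine P5, P6 in series
3. add P4, (P5*P6) (parallel)
4. combine (P1+P2+P3), (P4+(P5*P6)) in series
At step 2 the group reduced is series.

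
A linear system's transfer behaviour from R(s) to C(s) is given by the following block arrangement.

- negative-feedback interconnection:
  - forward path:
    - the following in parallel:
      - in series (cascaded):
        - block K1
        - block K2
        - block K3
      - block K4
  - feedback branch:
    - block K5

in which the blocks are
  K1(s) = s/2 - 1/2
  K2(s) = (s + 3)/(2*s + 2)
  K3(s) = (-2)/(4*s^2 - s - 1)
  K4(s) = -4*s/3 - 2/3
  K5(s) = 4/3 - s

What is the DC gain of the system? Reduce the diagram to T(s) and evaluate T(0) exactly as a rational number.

Step 1: series reduction of K1, K2, K3 -> (-s^2 - 2*s + 3)/(8*s^3 + 6*s^2 - 4*s - 2)
Step 2: parallel reduction of (K1*K2*K3), K4 -> (-32*s^4 - 40*s^3 + s^2 + 10*s + 13)/(24*s^3 + 18*s^2 - 12*s - 6)
Step 3: close the feedback loop around ((K1*K2*K3)+K4), K5 -> (-96*s^4 - 120*s^3 + 3*s^2 + 30*s + 39)/(96*s^5 - 8*s^4 - 91*s^3 + 28*s^2 - 35*s + 34)
That last expression is T(s); at s = 0 only the constant terms survive, so T(0) = 39/34.

Hence the answer: 39/34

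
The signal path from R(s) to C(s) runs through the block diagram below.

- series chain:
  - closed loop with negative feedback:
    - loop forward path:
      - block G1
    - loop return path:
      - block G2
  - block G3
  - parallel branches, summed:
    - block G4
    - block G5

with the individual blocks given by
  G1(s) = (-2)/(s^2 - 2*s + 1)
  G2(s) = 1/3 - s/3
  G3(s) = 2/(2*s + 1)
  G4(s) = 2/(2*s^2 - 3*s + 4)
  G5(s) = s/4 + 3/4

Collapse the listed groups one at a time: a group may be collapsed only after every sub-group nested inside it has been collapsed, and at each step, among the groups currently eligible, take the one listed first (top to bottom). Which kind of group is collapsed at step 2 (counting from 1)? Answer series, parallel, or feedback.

Step 1: apply the feedback formula to G1, G2
Step 2: sum the parallel branches G4, G5
Step 3: series reduction of [G1/(1+G1*G2)], G3, (G4+G5)
Step 2 collapses a parallel group.

Therefore the answer is parallel.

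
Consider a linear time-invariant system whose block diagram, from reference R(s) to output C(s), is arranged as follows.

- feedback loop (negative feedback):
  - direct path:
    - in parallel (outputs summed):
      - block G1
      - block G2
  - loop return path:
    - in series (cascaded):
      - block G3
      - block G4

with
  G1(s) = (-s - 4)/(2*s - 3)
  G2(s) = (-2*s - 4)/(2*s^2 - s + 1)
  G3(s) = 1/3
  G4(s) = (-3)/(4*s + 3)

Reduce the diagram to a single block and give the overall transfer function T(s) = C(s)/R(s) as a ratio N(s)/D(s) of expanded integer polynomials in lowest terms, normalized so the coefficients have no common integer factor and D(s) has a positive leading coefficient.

Step 1: parallel reduction of G1, G2 = (-2*s^3 - 11*s^2 + s + 8)/(4*s^3 - 8*s^2 + 5*s - 3)
Step 2: series reduction of G3, G4 = (-1)/(4*s + 3)
Step 3: collapse the loop ((G1+G2) forward, (G3*G4) return): this yields T(s), and no further normalization is needed

Hence the answer: (-8*s^4 - 50*s^3 - 29*s^2 + 35*s + 24)/(16*s^4 - 18*s^3 + 7*s^2 + 2*s - 17)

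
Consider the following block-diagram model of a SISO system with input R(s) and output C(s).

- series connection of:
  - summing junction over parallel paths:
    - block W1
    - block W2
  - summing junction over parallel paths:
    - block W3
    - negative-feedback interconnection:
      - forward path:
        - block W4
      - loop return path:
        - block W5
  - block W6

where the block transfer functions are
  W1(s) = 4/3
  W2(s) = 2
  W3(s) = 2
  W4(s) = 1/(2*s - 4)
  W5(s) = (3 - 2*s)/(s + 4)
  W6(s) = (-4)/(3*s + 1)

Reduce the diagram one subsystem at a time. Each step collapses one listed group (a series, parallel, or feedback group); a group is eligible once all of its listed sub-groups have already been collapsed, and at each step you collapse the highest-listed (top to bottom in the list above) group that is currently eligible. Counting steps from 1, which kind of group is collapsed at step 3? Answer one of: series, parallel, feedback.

Reducing step by step:

(1) parallel reduction of W1, W2
(2) feedback reduction of W4, W5
(3) sum the parallel branches W3, [W4/(1+W4*W5)]
(4) cascade (W1+W2), (W3+[W4/(1+W4*W5)]), W6
So the answer for step 3 is parallel.

Answer: parallel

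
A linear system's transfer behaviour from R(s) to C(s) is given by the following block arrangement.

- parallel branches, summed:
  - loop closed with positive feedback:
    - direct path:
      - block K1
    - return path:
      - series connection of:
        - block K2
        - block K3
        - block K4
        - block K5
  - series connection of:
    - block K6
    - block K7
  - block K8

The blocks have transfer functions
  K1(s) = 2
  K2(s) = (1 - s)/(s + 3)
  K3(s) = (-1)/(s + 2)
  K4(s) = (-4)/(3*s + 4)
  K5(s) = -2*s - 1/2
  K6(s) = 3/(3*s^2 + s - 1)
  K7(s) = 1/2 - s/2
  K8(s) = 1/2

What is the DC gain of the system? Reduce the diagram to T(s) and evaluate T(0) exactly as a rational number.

Reducing step by step:

(1) reduce the series chain K2, K3, K4, K5 -> (8*s^2 - 6*s - 2)/(3*s^3 + 19*s^2 + 38*s + 24)
(2) reduce the feedback loop with forward K1 and return (K2*K3*K4*K5) -> (6*s^3 + 38*s^2 + 76*s + 48)/(3*s^3 + 3*s^2 + 50*s + 28)
(3) cascade K6, K7 -> (3 - 3*s)/(6*s^2 + 2*s - 2)
(4) sum the parallel branches [K1/(1-K1*(K2*K3*K4*K5))], (K6*K7), K8 -> (45*s^5 + 243*s^4 + 670*s^3 + 354*s^2 - 12*s - 40)/(18*s^5 + 24*s^4 + 300*s^3 + 262*s^2 - 44*s - 56)
The step-4 result is T(s). Setting s = 0: T(0) = -40/(-56) = 5/7.

Answer: 5/7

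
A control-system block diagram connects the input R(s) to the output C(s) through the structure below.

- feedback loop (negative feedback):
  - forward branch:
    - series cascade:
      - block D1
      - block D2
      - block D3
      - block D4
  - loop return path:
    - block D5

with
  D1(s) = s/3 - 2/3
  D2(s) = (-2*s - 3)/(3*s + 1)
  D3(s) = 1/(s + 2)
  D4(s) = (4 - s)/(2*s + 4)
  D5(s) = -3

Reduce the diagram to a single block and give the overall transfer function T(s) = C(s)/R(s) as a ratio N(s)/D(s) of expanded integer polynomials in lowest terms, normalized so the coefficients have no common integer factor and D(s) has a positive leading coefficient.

The answer is (2*s^3 - 9*s^2 - 2*s + 24)/(12*s^3 + 105*s^2 + 102*s - 48).

Reasoning:
Step 1. series reduction of D1, D2, D3, D4: (2*s^3 - 9*s^2 - 2*s + 24)/(18*s^3 + 78*s^2 + 96*s + 24)
Step 2. feedback reduction of (D1*D2*D3*D4), D5: this yields T(s), and no further normalization is needed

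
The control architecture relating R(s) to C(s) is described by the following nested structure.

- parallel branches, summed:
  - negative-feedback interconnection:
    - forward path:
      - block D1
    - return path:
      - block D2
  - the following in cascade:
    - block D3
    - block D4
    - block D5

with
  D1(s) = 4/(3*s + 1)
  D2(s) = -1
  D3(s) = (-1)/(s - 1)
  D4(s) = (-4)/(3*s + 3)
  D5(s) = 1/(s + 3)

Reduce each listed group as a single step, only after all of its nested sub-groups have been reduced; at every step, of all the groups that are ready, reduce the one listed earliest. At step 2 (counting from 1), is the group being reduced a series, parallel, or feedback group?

(1) reduce the feedback loop with forward D1 and return D2
(2) cascade D3, D4, D5
(3) combine [D1/(1+D1*D2)], (D3*D4*D5) in parallel
So the answer for step 2 is series.

Hence the answer: series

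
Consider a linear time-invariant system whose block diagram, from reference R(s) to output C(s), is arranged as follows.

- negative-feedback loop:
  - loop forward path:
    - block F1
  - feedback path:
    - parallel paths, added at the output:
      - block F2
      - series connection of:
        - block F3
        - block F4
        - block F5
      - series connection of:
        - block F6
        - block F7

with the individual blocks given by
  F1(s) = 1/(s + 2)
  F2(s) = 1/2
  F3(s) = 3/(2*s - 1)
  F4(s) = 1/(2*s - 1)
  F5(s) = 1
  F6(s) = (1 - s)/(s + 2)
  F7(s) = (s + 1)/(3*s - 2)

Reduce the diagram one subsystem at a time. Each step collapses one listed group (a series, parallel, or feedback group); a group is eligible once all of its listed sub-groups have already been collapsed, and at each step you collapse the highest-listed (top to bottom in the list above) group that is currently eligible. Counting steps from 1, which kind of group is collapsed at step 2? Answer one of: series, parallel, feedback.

The answer is series.

Reasoning:
Step 1 - combine F3, F4, F5 in series
Step 2 - cascade F6, F7
Step 3 - add F2, (F3*F4*F5), (F6*F7) (parallel)
Step 4 - feedback reduction of F1, (F2+(F3*F4*F5)+(F6*F7))
Step 2: series.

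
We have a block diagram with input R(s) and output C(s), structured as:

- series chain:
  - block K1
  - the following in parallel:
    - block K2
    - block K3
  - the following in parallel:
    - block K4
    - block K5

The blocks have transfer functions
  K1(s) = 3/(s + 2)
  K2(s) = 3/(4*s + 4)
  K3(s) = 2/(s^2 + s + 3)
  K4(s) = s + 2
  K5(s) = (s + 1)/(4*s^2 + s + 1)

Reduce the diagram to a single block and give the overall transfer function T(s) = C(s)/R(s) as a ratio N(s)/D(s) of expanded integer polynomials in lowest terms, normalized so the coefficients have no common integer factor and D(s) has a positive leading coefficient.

Step 1. sum the parallel branches K2, K3 = (3*s^2 + 11*s + 17)/(4*s^3 + 8*s^2 + 16*s + 12)
Step 2. parallel reduction of K4, K5 = (4*s^3 + 9*s^2 + 4*s + 3)/(4*s^2 + s + 1)
Step 3. multiply K1, (K2+K3), (K4+K5) (series), giving the overall T(s)

Therefore the answer is (36*s^5 + 213*s^4 + 537*s^3 + 618*s^2 + 303*s + 153)/(16*s^6 + 68*s^5 + 148*s^4 + 224*s^3 + 172*s^2 + 68*s + 24).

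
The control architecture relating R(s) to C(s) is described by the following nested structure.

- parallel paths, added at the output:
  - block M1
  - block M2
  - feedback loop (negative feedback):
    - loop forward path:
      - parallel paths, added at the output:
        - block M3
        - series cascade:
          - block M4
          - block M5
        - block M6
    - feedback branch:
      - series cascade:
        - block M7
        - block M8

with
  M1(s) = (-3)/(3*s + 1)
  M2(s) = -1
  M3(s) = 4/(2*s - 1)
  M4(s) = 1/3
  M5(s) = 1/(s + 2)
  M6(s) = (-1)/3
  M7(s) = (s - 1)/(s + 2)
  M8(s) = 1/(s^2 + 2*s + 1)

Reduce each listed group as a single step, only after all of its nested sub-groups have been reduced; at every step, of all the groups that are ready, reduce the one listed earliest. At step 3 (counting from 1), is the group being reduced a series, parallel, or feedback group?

Step 1. cascade M4, M5
Step 2. add M3, (M4*M5), M6 (parallel)
Step 3. series reduction of M7, M8
Step 4. close the feedback loop around (M3+(M4*M5)+M6), (M7*M8)
Step 5. sum the parallel branches M1, M2, [(M3+(M4*M5)+M6)/(1+(M3+(M4*M5)+M6)*(M7*M8))]
Step 3 collapses a series group.

Hence the answer: series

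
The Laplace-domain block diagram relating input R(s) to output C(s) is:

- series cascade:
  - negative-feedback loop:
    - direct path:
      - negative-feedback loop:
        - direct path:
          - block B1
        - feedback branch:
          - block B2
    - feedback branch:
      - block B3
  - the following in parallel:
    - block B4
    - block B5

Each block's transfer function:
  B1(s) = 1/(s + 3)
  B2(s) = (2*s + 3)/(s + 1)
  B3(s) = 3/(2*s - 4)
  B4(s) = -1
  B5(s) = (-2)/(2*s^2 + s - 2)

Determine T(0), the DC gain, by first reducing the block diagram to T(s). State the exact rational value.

First reduce the diagram to T(s).

Step 1: collapse the loop (B1 forward, B2 return): (s + 1)/(s^2 + 6*s + 6)
Step 2: feedback reduction of [B1/(1+B1*B2)], B3: (2*s^2 - 2*s - 4)/(2*s^3 + 8*s^2 - 9*s - 21)
Step 3: parallel reduction of B4, B5: (-2*s^2 - s)/(2*s^2 + s - 2)
Step 4: reduce the series chain [[B1/(1+B1*B2)]/(1+[B1/(1+B1*B2)]*B3)], (B4+B5): (-4*s^4 + 2*s^3 + 10*s^2 + 4*s)/(4*s^5 + 18*s^4 - 14*s^3 - 67*s^2 - 3*s + 42)
Evaluating the step-4 result (the overall T(s)) at s = 0 gives T(0) = 0/42 = 0.

Answer: 0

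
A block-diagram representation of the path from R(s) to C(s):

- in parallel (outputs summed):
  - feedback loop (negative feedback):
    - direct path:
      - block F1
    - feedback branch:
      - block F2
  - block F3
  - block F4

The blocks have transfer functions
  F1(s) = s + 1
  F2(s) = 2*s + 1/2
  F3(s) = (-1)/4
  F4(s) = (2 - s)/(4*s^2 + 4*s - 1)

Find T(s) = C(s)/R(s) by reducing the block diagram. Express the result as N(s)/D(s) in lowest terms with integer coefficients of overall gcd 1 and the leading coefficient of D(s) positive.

1. apply the feedback formula to F1, F2 -> (2*s + 2)/(4*s^2 + 5*s + 3)
2. sum the parallel branches [F1/(1+F1*F2)], F3, F4, giving the overall T(s)

Answer: (-16*s^4 - 20*s^3 + 48*s^2 + 45*s + 19)/(64*s^4 + 144*s^3 + 112*s^2 + 28*s - 12)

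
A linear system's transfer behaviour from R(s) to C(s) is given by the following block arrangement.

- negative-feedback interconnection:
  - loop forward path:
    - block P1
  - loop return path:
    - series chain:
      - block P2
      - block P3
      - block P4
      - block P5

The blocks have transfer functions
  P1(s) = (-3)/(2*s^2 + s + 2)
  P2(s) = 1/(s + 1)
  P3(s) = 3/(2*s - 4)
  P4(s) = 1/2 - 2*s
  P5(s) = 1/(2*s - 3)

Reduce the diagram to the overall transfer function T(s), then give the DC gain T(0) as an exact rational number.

Step 1: series reduction of P2, P3, P4, P5 gives (3 - 12*s)/(8*s^3 - 20*s^2 - 4*s + 24)
Step 2: apply the feedback formula to P1, (P2*P3*P4*P5) gives (-24*s^3 + 60*s^2 + 12*s - 72)/(16*s^5 - 32*s^4 - 12*s^3 + 4*s^2 + 52*s + 39)
That last expression is T(s); at s = 0 only the constant terms survive, so T(0) = -72/39 = -24/13.

Hence the answer: -24/13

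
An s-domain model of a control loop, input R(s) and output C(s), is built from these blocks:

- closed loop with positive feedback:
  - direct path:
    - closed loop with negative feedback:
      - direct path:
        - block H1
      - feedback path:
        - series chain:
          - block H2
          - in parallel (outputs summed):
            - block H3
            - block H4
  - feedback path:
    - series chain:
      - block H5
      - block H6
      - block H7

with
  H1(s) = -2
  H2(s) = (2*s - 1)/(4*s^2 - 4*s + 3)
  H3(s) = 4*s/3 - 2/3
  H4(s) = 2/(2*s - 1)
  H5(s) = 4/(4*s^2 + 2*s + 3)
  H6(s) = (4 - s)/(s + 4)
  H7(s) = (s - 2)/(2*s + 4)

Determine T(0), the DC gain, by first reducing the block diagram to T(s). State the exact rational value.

Reducing step by step:

Step 1: sum the parallel branches H3, H4 = (8*s^2 - 8*s + 8)/(6*s - 3)
Step 2: multiply H2, (H3+H4) (series) = (8*s^2 - 8*s + 8)/(12*s^2 - 12*s + 9)
Step 3: apply the feedback formula to H1, (H2*(H3+H4)) = (24*s^2 - 24*s + 18)/(4*s^2 - 4*s + 7)
Step 4: reduce the series chain H5, H6, H7 = (-2*s^2 + 12*s - 16)/(4*s^4 + 26*s^3 + 47*s^2 + 34*s + 24)
Step 5: reduce the feedback loop with forward [H1/(1+H1*(H2*(H3+H4)))] and return (H5*H6*H7) = (96*s^6 + 528*s^5 + 576*s^4 + 156*s^3 + 606*s^2 + 36*s + 432)/(16*s^6 + 88*s^5 + 160*s^4 - 206*s^3 + 997*s^2 - 458*s + 456)
That last expression is T(s); at s = 0 only the constant terms survive, so T(0) = 432/456 = 18/19.

Answer: 18/19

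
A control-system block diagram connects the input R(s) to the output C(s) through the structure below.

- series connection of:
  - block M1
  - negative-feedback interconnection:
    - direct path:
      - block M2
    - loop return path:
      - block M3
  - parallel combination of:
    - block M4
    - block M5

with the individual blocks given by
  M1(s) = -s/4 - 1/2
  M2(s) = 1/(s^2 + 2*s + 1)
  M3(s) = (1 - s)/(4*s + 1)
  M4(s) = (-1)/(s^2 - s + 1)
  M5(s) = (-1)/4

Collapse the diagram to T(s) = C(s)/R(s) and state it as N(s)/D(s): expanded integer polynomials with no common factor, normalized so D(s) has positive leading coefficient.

The answer is (4*s^4 + 5*s^3 + 13*s^2 + 43*s + 10)/(64*s^5 + 80*s^4 + 96*s^2 + 48*s + 32).

Reasoning:
(1) apply the feedback formula to M2, M3 -> (4*s + 1)/(4*s^3 + 9*s^2 + 5*s + 2)
(2) combine M4, M5 in parallel -> (-s^2 + s - 5)/(4*s^2 - 4*s + 4)
(3) multiply M1, [M2/(1+M2*M3)], (M4+M5) (series), giving the overall T(s)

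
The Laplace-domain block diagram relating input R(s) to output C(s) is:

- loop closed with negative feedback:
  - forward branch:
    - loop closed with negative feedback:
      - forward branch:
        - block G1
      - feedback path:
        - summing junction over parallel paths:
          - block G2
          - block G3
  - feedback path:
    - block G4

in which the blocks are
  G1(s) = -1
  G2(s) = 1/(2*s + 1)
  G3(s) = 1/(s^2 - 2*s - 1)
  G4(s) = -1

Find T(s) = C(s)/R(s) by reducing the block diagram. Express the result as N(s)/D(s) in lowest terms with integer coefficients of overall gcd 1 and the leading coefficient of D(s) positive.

1. add G2, G3 (parallel) -> s^2/(2*s^3 - 3*s^2 - 4*s - 1)
2. feedback reduction of G1, (G2+G3) -> (-2*s^3 + 3*s^2 + 4*s + 1)/(2*s^3 - 4*s^2 - 4*s - 1)
3. reduce the feedback loop with forward [G1/(1+G1*(G2+G3))] and return G4: this yields T(s), and no further normalization is needed

Hence the answer: (-2*s^3 + 3*s^2 + 4*s + 1)/(4*s^3 - 7*s^2 - 8*s - 2)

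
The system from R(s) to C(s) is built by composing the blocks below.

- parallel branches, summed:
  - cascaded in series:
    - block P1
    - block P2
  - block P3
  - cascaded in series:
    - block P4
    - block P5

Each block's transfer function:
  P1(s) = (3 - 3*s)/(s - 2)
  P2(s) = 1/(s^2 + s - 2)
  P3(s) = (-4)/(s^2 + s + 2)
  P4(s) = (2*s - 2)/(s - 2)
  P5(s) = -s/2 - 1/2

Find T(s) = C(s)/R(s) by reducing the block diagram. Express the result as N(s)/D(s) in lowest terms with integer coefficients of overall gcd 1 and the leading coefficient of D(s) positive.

Step 1 - reduce the series chain P1, P2: (-3)/(s^2 - 4)
Step 2 - multiply P4, P5 (series): (1 - s^2)/(s - 2)
Step 3 - add (P1*P2), P3, (P4*P5) (parallel); the result is T(s) itself (integer coefficients, no common factor, positive leading denominator coefficient)

Therefore the answer is (-s^5 - 3*s^4 - 3*s^3 - 8*s^2 + s + 14)/(s^4 + s^3 - 2*s^2 - 4*s - 8).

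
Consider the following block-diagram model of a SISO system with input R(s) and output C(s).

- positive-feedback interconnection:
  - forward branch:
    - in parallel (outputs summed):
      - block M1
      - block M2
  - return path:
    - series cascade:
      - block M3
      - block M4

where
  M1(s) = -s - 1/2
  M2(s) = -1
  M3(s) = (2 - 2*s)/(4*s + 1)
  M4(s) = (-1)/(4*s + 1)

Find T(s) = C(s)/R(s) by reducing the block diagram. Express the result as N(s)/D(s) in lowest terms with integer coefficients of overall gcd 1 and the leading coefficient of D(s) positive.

First reduce the diagram to T(s).

Step 1: add M1, M2 (parallel): -s - 3/2
Step 2: series reduction of M3, M4: (2*s - 2)/(16*s^2 + 8*s + 1)
Step 3: feedback reduction of (M1+M2), (M3*M4), which is the overall transfer function T(s) = C(s)/R(s) in lowest terms

Answer: (-32*s^3 - 64*s^2 - 26*s - 3)/(36*s^2 + 18*s - 4)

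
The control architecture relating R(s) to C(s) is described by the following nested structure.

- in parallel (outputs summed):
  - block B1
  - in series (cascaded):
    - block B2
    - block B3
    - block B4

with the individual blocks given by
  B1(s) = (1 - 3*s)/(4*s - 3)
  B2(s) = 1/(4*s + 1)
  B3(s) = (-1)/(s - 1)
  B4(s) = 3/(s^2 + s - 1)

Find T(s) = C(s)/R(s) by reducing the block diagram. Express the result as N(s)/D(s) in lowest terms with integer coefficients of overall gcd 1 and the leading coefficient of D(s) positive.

First reduce the diagram to T(s).

Step 1: combine B2, B3, B4 in series gives (-3)/(4*s^4 + s^3 - 8*s^2 + 2*s + 1)
Step 2: combine B1, (B2*B3*B4) in parallel; the result is T(s) itself (integer coefficients, no common factor, positive leading denominator coefficient)

Answer: (-12*s^5 + s^4 + 25*s^3 - 14*s^2 - 13*s + 10)/(16*s^5 - 8*s^4 - 35*s^3 + 32*s^2 - 2*s - 3)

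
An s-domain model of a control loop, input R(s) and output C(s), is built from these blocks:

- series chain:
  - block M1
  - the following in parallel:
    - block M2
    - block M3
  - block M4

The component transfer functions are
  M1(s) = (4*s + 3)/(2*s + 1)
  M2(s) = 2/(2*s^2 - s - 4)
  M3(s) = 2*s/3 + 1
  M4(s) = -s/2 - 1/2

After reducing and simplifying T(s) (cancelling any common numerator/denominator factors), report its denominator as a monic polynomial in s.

(1) sum the parallel branches M2, M3 -> (4*s^3 + 4*s^2 - 11*s - 6)/(6*s^2 - 3*s - 12)
(2) multiply M1, (M2+M3), M4 (series) -> (-8*s^4 - 18*s^3 + 11*s^2 + 39*s + 18)/(12*s^2 - 6*s - 24)
That last expression is T(s), already simplified. Scaling its denominator by 1/12 (the reciprocal of the leading coefficient) yields the monic denominator.

Final answer: s^2 - s/2 - 2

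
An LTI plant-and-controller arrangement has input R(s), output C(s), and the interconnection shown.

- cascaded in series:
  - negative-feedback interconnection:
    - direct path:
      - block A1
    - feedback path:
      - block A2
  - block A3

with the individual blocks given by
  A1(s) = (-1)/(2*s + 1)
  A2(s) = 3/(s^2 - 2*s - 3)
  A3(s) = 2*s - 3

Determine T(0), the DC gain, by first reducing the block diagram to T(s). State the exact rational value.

Step 1 - close the feedback loop around A1, A2: (-s^2 + 2*s + 3)/(2*s^3 - 3*s^2 - 8*s - 6)
Step 2 - multiply [A1/(1+A1*A2)], A3 (series): (-2*s^3 + 7*s^2 - 9)/(2*s^3 - 3*s^2 - 8*s - 6)
Step 2 gives the overall T(s). Then T(0) = -9/(-6) = 3/2.

Answer: 3/2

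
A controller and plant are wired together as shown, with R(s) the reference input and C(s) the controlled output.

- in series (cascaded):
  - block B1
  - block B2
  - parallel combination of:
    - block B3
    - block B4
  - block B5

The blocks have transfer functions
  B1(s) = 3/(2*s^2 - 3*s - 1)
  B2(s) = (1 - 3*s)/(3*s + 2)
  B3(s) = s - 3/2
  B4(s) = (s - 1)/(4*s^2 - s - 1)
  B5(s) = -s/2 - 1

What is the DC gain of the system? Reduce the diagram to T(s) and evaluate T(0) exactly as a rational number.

Step 1: parallel reduction of B3, B4 gives (8*s^3 - 14*s^2 + 3*s + 1)/(8*s^2 - 2*s - 2)
Step 2: cascade B1, B2, (B3+B4), B5 gives (72*s^5 - 6*s^4 - 231*s^3 + 138*s^2 - 3*s - 6)/(96*s^5 - 104*s^4 - 148*s^3 + 24*s^2 + 44*s + 8)
DC gain: substitute s = 0 into T(s) from step 2: T(0) = -6/8 = -3/4.

Hence the answer: -3/4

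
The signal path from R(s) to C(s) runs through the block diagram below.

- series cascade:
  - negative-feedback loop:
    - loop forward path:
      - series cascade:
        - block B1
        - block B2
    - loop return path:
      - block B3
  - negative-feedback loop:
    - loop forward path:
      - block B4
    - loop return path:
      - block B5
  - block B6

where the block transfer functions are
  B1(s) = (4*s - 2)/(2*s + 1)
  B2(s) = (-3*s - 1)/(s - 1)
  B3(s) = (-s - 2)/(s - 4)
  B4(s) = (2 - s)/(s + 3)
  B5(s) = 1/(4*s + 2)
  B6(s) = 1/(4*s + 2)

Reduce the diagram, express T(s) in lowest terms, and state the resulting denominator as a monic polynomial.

[1] reduce the series chain B1, B2, giving (-12*s^2 + 2*s + 2)/(2*s^2 - s - 1)
[2] feedback reduction of (B1*B2), B3, giving (-12*s^3 + 50*s^2 - 6*s - 8)/(14*s^3 + 13*s^2 - 3*s)
[3] collapse the loop (B4 forward, B5 return), giving (-4*s^2 + 6*s + 4)/(4*s^2 + 13*s + 8)
[4] reduce the series chain [(B1*B2)/(1+(B1*B2)*B3)], [B4/(1+B4*B5)], B6, giving (12*s^4 - 74*s^3 + 106*s^2 - 4*s - 16)/(56*s^5 + 234*s^4 + 269*s^3 + 65*s^2 - 24*s)
Step 4 gives the fully reduced T(s), with no common factor left to cancel. The denominator's leading coefficient is 56, so divide each of its coefficients by 56 to get the monic form.

Final answer: s^5 + 117*s^4/28 + 269*s^3/56 + 65*s^2/56 - 3*s/7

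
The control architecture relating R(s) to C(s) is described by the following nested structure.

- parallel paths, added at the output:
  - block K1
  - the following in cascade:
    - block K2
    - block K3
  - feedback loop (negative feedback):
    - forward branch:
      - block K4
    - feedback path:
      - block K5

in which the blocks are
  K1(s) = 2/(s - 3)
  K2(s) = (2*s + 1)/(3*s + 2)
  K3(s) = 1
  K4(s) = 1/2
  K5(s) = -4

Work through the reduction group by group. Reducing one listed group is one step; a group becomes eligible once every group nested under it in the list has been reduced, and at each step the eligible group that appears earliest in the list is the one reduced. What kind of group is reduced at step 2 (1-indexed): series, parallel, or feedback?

The answer is feedback.

Reasoning:
(1) combine K2, K3 in series
(2) collapse the loop (K4 forward, K5 return)
(3) add K1, (K2*K3), [K4/(1+K4*K5)] (parallel)
The group at step 2 is a feedback group.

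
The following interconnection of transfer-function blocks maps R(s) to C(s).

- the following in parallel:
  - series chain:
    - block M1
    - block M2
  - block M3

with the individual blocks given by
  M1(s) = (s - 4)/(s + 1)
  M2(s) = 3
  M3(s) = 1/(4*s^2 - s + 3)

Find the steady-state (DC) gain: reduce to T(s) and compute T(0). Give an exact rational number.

Step 1: combine M1, M2 in series: (3*s - 12)/(s + 1)
Step 2: add (M1*M2), M3 (parallel): (12*s^3 - 51*s^2 + 22*s - 35)/(4*s^3 + 3*s^2 + 2*s + 3)
Evaluating the step-2 result (the overall T(s)) at s = 0 gives T(0) = -35/3.

Answer: -35/3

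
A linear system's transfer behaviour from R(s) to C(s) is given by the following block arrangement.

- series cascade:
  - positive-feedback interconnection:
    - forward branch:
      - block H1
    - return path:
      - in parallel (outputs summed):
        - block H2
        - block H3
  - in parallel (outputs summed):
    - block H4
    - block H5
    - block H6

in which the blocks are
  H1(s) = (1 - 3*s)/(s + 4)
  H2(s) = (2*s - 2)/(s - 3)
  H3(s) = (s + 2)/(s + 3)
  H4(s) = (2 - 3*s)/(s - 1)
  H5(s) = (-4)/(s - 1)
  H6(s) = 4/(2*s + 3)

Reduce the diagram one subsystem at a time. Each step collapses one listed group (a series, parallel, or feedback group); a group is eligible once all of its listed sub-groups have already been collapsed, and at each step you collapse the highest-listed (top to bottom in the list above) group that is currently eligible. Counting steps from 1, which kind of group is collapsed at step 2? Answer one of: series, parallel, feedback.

Answer: feedback

Working:
Step 1. add H2, H3 (parallel)
Step 2. feedback reduction of H1, (H2+H3)
Step 3. parallel reduction of H4, H5, H6
Step 4. cascade [H1/(1-H1*(H2+H3))], (H4+H5+H6)
Step 2: feedback.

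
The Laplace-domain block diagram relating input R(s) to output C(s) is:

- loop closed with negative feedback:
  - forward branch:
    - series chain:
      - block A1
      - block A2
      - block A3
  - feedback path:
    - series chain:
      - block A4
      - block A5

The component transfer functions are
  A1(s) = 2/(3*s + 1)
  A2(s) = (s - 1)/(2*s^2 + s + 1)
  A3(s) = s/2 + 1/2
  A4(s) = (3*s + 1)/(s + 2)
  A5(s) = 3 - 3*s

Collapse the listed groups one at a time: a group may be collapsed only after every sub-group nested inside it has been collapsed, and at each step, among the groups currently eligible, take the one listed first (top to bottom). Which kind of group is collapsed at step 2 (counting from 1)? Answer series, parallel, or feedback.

Reducing step by step:

Step 1. multiply A1, A2, A3 (series)
Step 2. cascade A4, A5
Step 3. feedback reduction of (A1*A2*A3), (A4*A5)
Step 2: series.

Answer: series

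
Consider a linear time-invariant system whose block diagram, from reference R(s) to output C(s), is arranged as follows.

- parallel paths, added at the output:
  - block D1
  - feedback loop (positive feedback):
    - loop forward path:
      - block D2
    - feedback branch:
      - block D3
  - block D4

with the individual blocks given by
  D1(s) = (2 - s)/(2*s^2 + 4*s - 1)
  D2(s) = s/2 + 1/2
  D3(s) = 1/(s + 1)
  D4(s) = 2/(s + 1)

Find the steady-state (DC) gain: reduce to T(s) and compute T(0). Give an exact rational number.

(1) reduce the feedback loop with forward D2 and return D3 -> s + 1
(2) combine D1, [D2/(1-D2*D3)], D4 in parallel -> (2*s^4 + 8*s^3 + 12*s^2 + 11*s - 1)/(2*s^3 + 6*s^2 + 3*s - 1)
Step 2 gives the overall T(s). Then T(0) = -1/(-1) = 1.

Answer: 1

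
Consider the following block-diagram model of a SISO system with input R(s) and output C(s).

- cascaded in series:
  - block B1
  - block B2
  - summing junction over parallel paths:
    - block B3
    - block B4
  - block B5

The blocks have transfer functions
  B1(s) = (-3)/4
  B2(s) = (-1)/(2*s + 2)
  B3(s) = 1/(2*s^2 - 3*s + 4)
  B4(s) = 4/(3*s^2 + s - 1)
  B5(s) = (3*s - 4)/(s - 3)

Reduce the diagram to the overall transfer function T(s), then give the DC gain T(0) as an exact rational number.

The answer is -15/8.

Reasoning:
Step 1. add B3, B4 (parallel) -> (11*s^2 - 11*s + 15)/(6*s^4 - 7*s^3 + 7*s^2 + 7*s - 4)
Step 2. combine B1, B2, (B3+B4), B5 in series -> (99*s^3 - 231*s^2 + 267*s - 180)/(48*s^6 - 152*s^5 + 24*s^4 + 112*s^3 - 312*s^2 - 104*s + 96)
Evaluating the step-2 result (the overall T(s)) at s = 0 gives T(0) = -180/96 = -15/8.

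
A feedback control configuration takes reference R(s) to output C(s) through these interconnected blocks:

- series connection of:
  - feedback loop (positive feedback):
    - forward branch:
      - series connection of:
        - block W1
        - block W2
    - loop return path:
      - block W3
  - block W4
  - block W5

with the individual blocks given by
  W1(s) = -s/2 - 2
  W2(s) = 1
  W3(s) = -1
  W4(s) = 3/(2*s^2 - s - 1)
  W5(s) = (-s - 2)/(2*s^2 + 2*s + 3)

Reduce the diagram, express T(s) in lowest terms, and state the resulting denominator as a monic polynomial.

Step 1 - cascade W1, W2 = -s/2 - 2
Step 2 - apply the feedback formula to (W1*W2), W3 = (s + 4)/(s + 2)
Step 3 - multiply [(W1*W2)/(1-(W1*W2)*W3)], W4, W5 (series) = (-3*s - 12)/(4*s^4 + 2*s^3 + 2*s^2 - 5*s - 3)
Step 3 gives the fully reduced T(s), with no common factor left to cancel. The denominator's leading coefficient is 4, so divide each of its coefficients by 4 to get the monic form.

Answer: s^4 + s^3/2 + s^2/2 - 5*s/4 - 3/4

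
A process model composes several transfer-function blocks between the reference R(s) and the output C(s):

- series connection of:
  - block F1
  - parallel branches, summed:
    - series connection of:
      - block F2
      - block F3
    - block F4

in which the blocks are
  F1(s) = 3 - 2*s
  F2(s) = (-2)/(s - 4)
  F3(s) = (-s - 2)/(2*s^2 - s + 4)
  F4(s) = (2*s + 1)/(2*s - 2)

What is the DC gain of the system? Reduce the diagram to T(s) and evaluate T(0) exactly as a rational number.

1. series reduction of F2, F3 = (2*s + 4)/(2*s^3 - 9*s^2 + 8*s - 16)
2. parallel reduction of (F2*F3), F4 = (4*s^4 - 16*s^3 + 11*s^2 - 20*s - 24)/(4*s^4 - 22*s^3 + 34*s^2 - 48*s + 32)
3. multiply F1, ((F2*F3)+F4) (series) = (-8*s^5 + 44*s^4 - 70*s^3 + 73*s^2 - 12*s - 72)/(4*s^4 - 22*s^3 + 34*s^2 - 48*s + 32)
DC gain: substitute s = 0 into T(s) from step 3: T(0) = -72/32 = -9/4.

Therefore the answer is -9/4.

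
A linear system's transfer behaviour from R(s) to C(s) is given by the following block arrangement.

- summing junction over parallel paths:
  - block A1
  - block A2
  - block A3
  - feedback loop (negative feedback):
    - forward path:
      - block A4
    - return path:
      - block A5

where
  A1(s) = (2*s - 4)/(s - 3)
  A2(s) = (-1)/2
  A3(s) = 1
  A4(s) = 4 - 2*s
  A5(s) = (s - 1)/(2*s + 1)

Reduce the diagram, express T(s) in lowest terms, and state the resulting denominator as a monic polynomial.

The answer is s^3 - 7*s^2 + 27*s/2 - 9/2.

Reasoning:
1. collapse the loop (A4 forward, A5 return) -> (4*s^2 - 6*s - 4)/(2*s^2 - 8*s + 3)
2. add A1, A2, A3, [A4/(1+A4*A5)] (parallel) -> (18*s^3 - 98*s^2 + 131*s - 9)/(4*s^3 - 28*s^2 + 54*s - 18)
That last expression is T(s), already simplified. Scaling its denominator by 1/4 (the reciprocal of the leading coefficient) yields the monic denominator.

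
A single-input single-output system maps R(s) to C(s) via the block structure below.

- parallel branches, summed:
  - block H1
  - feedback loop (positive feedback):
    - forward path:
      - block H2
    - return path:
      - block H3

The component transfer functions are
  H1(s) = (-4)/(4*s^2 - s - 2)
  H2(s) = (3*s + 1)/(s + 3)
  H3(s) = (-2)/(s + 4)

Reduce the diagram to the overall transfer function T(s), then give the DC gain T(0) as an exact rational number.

First reduce the diagram to T(s).

Step 1. close the feedback loop around H2, H3; result (3*s^2 + 13*s + 4)/(s^2 + 13*s + 14)
Step 2. combine H1, [H2/(1-H2*H3)] in parallel; result (12*s^4 + 49*s^3 - 7*s^2 - 82*s - 64)/(4*s^4 + 51*s^3 + 41*s^2 - 40*s - 28)
DC gain: substitute s = 0 into T(s) from step 2: T(0) = -64/(-28) = 16/7.

Answer: 16/7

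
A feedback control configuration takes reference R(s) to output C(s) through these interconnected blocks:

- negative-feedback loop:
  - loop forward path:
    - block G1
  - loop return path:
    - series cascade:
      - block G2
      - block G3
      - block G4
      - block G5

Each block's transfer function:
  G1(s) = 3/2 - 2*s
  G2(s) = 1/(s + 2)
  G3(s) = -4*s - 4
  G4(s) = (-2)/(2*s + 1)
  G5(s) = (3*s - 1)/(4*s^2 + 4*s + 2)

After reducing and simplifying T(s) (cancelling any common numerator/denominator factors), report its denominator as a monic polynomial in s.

[1] multiply G2, G3, G4, G5 (series), giving (12*s^2 + 8*s - 4)/(4*s^4 + 14*s^3 + 16*s^2 + 9*s + 2)
[2] apply the feedback formula to G1, (G2*G3*G4*G5), giving (-16*s^5 - 44*s^4 - 22*s^3 + 12*s^2 + 19*s + 6)/(8*s^4 - 20*s^3 + 36*s^2 + 58*s - 8)
The result of step 2 is T(s) in lowest terms. Its denominator has leading coefficient 8; dividing the denominator through by 8 makes it monic.

Therefore the answer is s^4 - 5*s^3/2 + 9*s^2/2 + 29*s/4 - 1.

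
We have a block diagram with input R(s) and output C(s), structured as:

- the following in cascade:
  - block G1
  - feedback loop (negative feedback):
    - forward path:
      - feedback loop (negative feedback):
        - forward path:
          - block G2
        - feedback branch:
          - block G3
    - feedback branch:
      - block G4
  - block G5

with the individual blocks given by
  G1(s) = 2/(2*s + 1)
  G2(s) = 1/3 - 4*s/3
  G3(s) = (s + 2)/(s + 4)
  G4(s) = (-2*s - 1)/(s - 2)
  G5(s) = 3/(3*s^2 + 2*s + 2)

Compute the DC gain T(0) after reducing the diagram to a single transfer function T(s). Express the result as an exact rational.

Step 1 - apply the feedback formula to G2, G3 = (4*s^2 + 15*s - 4)/(4*s^2 + 4*s - 14)
Step 2 - feedback reduction of [G2/(1+G2*G3)], G4 = (-4*s^3 - 7*s^2 + 34*s - 8)/(4*s^3 + 38*s^2 + 29*s - 32)
Step 3 - reduce the series chain G1, [[G2/(1+G2*G3)]/(1+[G2/(1+G2*G3)]*G4)], G5 = (-24*s^3 - 42*s^2 + 204*s - 48)/(24*s^6 + 256*s^5 + 464*s^4 + 247*s^3 + 26*s^2 - 134*s - 64)
That last expression is T(s); at s = 0 only the constant terms survive, so T(0) = -48/(-64) = 3/4.

Answer: 3/4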